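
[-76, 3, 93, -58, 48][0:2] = [-76, 3]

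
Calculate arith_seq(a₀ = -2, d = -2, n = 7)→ a_0 = -2 + 0*-2 = -2
a_1 = -2 + 1*-2 = -4
a_2 = -2 + 2*-2 = -6
...
= [-2, -4, -6, -8, -10, -12, -14]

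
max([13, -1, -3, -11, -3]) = 13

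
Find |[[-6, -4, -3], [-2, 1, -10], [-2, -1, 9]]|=-158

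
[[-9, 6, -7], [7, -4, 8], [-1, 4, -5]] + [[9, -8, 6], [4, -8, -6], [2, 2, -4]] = [[0, -2, -1], [11, -12, 2], [1, 6, -9]]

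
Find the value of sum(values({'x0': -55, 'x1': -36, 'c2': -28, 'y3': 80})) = -39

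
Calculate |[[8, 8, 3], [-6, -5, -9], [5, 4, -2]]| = (1)*(8)*det([[-5, -9], [4, -2]]) + (-1)*(8)*det([[-6, -9], [5, -2]]) + (1)*(3)*det([[-6, -5], [5, 4]])
= 368 + -456 + 3
= -85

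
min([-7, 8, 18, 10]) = -7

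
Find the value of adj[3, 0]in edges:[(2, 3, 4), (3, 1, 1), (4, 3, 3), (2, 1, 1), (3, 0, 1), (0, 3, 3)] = 1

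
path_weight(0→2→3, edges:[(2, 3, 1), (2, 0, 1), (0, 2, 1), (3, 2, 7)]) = 2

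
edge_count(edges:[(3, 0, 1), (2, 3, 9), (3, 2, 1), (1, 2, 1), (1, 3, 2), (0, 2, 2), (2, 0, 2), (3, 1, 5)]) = 8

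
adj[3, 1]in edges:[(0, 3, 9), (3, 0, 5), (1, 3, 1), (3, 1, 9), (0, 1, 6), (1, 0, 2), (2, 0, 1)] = 9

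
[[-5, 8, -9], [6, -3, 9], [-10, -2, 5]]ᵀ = [[-5, 6, -10], [8, -3, -2], [-9, 9, 5]]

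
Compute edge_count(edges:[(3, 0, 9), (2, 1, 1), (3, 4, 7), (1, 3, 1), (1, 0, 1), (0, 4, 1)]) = 6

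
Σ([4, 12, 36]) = 52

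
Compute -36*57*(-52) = 106704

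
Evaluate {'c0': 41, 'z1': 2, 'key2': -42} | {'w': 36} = {'c0': 41, 'z1': 2, 'key2': -42, 'w': 36}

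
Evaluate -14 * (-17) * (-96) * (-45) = 1028160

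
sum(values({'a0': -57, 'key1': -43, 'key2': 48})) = (-57) + (-43) + 48
= -52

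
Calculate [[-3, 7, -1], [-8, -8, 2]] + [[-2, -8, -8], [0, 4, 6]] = [[-5, -1, -9], [-8, -4, 8]]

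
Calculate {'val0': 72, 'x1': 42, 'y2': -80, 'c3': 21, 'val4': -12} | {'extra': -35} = {'val0': 72, 'x1': 42, 'y2': -80, 'c3': 21, 'val4': -12, 'extra': -35}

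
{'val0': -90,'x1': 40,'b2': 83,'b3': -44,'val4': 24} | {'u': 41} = {'val0': -90, 'x1': 40, 'b2': 83, 'b3': -44, 'val4': 24, 'u': 41}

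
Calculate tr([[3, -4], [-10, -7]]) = diagonal: 3 + (-7)
= -4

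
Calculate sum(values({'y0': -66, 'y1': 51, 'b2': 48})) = 33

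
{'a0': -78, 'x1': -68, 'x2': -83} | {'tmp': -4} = {'a0': -78, 'x1': -68, 'x2': -83, 'tmp': -4}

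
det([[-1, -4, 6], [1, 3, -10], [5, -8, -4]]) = (1)*(-1)*det([[3, -10], [-8, -4]]) + (-1)*(-4)*det([[1, -10], [5, -4]]) + (1)*(6)*det([[1, 3], [5, -8]])
= 92 + 184 + -138
= 138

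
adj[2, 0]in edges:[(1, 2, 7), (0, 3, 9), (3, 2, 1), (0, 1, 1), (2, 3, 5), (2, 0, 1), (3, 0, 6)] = 1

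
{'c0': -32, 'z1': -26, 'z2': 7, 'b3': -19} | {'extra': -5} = {'c0': -32, 'z1': -26, 'z2': 7, 'b3': -19, 'extra': -5}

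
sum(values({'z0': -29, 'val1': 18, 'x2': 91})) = (-29) + 18 + 91
= 80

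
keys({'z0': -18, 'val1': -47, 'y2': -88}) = ['z0', 'val1', 'y2']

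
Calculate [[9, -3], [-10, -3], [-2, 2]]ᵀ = [[9, -10, -2], [-3, -3, 2]]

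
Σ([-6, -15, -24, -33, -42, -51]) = (-6) + (-15) + (-24) + (-33) + (-42) + (-51)
= -171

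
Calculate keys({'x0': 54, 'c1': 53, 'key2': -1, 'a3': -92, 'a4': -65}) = ['x0', 'c1', 'key2', 'a3', 'a4']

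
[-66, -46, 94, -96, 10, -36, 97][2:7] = [94, -96, 10, -36, 97]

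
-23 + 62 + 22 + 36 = 97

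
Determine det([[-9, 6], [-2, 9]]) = (-9)*(9) - (6)*(-2)
= -69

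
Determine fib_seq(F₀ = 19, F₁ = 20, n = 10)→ [19, 20, 39, 59, 98, 157, 255, 412, 667, 1079]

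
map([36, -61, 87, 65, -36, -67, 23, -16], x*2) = 36*2=72, -61*2=-122, 87*2=174, 65*2=130, -36*2=-72, -67*2=-134, 23*2=46, -16*2=-32
= [72, -122, 174, 130, -72, -134, 46, -32]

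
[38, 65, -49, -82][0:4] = [38, 65, -49, -82]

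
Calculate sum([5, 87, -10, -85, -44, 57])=5 + 87 + (-10) + (-85) + (-44) + 57
= 10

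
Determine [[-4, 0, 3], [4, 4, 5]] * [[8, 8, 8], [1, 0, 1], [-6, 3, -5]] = C[0][0] = (-4)*(8) + (0)*(1) + (3)*(-6) = -50
C[0][1] = (-4)*(8) + (0)*(0) + (3)*(3) = -23
C[0][2] = (-4)*(8) + (0)*(1) + (3)*(-5) = -47
C[1][0] = (4)*(8) + (4)*(1) + (5)*(-6) = 6
C[1][1] = (4)*(8) + (4)*(0) + (5)*(3) = 47
C[1][2] = (4)*(8) + (4)*(1) + (5)*(-5) = 11
= [[-50, -23, -47], [6, 47, 11]]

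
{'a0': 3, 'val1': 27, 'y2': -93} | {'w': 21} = {'a0': 3, 'val1': 27, 'y2': -93, 'w': 21}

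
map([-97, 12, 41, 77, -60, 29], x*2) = [-194, 24, 82, 154, -120, 58]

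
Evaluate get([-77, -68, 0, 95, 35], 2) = 0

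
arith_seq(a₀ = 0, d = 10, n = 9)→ a_0 = 0 + 0*10 = 0
a_1 = 0 + 1*10 = 10
a_2 = 0 + 2*10 = 20
...
= [0, 10, 20, 30, 40, 50, 60, 70, 80]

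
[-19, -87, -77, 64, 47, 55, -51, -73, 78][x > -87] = [-19, -77, 64, 47, 55, -51, -73, 78]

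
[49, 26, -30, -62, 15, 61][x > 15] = [49, 26, 61]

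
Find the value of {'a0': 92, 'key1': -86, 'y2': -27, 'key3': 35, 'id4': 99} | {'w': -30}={'a0': 92, 'key1': -86, 'y2': -27, 'key3': 35, 'id4': 99, 'w': -30}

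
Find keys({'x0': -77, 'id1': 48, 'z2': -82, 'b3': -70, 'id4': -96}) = ['x0', 'id1', 'z2', 'b3', 'id4']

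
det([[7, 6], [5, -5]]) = (7)*(-5) - (6)*(5)
= -65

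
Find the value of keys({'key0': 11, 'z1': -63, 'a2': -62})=['key0', 'z1', 'a2']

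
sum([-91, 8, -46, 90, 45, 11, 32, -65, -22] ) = -38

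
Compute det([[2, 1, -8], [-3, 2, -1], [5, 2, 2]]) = 141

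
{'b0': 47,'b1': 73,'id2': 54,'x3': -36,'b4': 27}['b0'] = 47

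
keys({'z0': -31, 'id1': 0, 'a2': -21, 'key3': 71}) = ['z0', 'id1', 'a2', 'key3']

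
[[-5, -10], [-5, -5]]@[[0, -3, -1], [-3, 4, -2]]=C[0][0] = (-5)*(0) + (-10)*(-3) = 30
C[0][1] = (-5)*(-3) + (-10)*(4) = -25
C[0][2] = (-5)*(-1) + (-10)*(-2) = 25
C[1][0] = (-5)*(0) + (-5)*(-3) = 15
C[1][1] = (-5)*(-3) + (-5)*(4) = -5
C[1][2] = (-5)*(-1) + (-5)*(-2) = 15
= [[30, -25, 25], [15, -5, 15]]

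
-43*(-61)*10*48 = 1259040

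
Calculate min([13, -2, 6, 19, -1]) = -2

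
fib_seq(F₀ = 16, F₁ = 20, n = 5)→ [16, 20, 36, 56, 92]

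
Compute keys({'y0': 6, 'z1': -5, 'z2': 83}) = ['y0', 'z1', 'z2']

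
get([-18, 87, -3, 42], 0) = -18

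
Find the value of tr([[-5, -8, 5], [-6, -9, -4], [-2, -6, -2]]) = diagonal: (-5) + (-9) + (-2)
= -16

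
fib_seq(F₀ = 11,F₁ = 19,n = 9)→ [11, 19, 30, 49, 79, 128, 207, 335, 542]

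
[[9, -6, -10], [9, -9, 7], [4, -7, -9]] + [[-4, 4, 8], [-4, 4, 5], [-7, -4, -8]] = [[5, -2, -2], [5, -5, 12], [-3, -11, -17]]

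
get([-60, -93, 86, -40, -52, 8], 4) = -52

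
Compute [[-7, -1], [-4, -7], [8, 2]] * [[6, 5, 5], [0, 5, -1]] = C[0][0] = (-7)*(6) + (-1)*(0) = -42
C[0][1] = (-7)*(5) + (-1)*(5) = -40
C[0][2] = (-7)*(5) + (-1)*(-1) = -34
C[1][0] = (-4)*(6) + (-7)*(0) = -24
C[1][1] = (-4)*(5) + (-7)*(5) = -55
C[1][2] = (-4)*(5) + (-7)*(-1) = -13
... (3 more cells)
= [[-42, -40, -34], [-24, -55, -13], [48, 50, 38]]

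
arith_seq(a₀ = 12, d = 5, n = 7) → [12, 17, 22, 27, 32, 37, 42]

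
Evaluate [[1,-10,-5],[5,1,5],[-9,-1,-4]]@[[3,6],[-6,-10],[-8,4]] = C[0][0] = (1)*(3) + (-10)*(-6) + (-5)*(-8) = 103
C[0][1] = (1)*(6) + (-10)*(-10) + (-5)*(4) = 86
C[1][0] = (5)*(3) + (1)*(-6) + (5)*(-8) = -31
C[1][1] = (5)*(6) + (1)*(-10) + (5)*(4) = 40
C[2][0] = (-9)*(3) + (-1)*(-6) + (-4)*(-8) = 11
C[2][1] = (-9)*(6) + (-1)*(-10) + (-4)*(4) = -60
= [[103, 86], [-31, 40], [11, -60]]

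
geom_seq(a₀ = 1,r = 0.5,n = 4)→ [1.0, 0.5, 0.25, 0.125]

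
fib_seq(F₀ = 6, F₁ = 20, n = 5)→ [6, 20, 26, 46, 72]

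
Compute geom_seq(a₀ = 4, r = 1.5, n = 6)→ [4.0, 6.0, 9.0, 13.5, 20.25, 30.375]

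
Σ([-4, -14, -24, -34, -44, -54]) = (-4) + (-14) + (-24) + (-34) + (-44) + (-54)
= -174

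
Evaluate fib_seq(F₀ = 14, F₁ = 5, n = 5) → [14, 5, 19, 24, 43]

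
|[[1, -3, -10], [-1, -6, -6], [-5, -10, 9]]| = (1)*(1)*det([[-6, -6], [-10, 9]]) + (-1)*(-3)*det([[-1, -6], [-5, 9]]) + (1)*(-10)*det([[-1, -6], [-5, -10]])
= -114 + -117 + 200
= -31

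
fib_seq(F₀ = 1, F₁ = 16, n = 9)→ [1, 16, 17, 33, 50, 83, 133, 216, 349]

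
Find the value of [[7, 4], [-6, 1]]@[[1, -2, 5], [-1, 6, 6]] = [[3, 10, 59], [-7, 18, -24]]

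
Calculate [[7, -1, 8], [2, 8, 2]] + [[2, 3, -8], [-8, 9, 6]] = [[9, 2, 0], [-6, 17, 8]]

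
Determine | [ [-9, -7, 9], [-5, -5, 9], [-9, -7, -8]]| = -170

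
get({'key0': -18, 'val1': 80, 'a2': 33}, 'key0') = -18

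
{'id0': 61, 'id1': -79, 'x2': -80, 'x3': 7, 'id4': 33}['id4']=33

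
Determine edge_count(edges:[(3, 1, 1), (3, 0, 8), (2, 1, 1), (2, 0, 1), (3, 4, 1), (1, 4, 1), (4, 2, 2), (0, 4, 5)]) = 8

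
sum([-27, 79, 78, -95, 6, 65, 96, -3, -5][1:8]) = 226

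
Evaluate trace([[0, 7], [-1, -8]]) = -8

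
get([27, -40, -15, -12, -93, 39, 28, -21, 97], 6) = 28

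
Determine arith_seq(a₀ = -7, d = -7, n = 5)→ [-7, -14, -21, -28, -35]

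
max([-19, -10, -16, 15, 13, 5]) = 15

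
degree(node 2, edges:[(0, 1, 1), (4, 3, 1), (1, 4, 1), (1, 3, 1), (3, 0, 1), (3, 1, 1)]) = incident: none
= 0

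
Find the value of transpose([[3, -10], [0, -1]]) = [[3, 0], [-10, -1]]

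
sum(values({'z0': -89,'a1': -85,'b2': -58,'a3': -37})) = (-89) + (-85) + (-58) + (-37)
= -269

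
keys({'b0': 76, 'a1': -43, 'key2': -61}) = ['b0', 'a1', 'key2']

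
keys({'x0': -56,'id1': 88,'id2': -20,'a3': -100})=['x0', 'id1', 'id2', 'a3']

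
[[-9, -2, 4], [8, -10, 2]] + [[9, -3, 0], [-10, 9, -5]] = [[0, -5, 4], [-2, -1, -3]]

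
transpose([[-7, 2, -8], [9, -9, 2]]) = [[-7, 9], [2, -9], [-8, 2]]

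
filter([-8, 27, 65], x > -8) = [27, 65]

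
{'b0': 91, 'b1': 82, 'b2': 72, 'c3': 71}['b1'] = 82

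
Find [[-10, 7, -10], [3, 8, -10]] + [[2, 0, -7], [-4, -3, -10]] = [[-8, 7, -17], [-1, 5, -20]]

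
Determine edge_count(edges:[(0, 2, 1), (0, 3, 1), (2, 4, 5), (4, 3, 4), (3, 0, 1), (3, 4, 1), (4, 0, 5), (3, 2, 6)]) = 8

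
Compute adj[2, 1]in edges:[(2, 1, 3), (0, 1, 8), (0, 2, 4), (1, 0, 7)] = 3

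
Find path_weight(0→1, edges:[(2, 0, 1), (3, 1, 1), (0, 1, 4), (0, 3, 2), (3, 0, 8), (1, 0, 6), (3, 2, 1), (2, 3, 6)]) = w(0→1)=4
= 4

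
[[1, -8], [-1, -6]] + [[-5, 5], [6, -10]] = [[-4, -3], [5, -16]]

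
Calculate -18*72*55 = -71280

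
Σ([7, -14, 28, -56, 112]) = 77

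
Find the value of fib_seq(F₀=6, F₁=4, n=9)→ [6, 4, 10, 14, 24, 38, 62, 100, 162]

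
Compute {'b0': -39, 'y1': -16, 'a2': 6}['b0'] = -39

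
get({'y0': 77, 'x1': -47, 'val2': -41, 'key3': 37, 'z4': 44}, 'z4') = 44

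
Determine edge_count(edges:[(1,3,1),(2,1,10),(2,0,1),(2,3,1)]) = 4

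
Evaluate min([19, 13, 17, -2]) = -2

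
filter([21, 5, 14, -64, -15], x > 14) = keep x where x > 14: 21✓, 5✗, 14✗, -64✗, -15✗
= [21]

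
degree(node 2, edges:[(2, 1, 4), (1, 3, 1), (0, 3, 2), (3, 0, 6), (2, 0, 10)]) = incident: (2,1), (2,0)
= 2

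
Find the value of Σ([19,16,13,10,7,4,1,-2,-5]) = 63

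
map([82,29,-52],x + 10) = [92, 39, -42]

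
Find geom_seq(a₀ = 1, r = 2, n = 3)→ [1, 2, 4]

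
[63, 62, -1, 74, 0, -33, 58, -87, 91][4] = 0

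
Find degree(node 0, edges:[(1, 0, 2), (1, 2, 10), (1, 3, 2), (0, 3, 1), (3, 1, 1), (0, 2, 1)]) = incident: (1,0), (0,3), (0,2)
= 3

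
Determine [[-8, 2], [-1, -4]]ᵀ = [[-8, -1], [2, -4]]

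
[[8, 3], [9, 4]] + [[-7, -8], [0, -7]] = [[1, -5], [9, -3]]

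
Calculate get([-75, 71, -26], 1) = 71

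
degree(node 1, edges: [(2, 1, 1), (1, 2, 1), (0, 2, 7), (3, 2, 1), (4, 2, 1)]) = 2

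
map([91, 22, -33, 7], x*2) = [182, 44, -66, 14]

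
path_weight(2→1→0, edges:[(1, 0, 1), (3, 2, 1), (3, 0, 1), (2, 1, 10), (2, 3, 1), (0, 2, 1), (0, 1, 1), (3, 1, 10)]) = w(2→1)=10 + w(1→0)=1
= 11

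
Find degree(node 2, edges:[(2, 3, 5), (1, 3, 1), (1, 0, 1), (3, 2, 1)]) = 2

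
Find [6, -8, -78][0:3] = [6, -8, -78]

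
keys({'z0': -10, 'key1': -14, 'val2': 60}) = ['z0', 'key1', 'val2']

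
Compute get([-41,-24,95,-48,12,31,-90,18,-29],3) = -48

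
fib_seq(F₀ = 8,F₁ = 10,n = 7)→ F_2 = F_1 + F_0 = 18
F_3 = F_2 + F_1 = 28
F_4 = F_3 + F_2 = 46
...
= [8, 10, 18, 28, 46, 74, 120]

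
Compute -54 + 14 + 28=-12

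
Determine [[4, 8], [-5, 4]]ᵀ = [[4, -5], [8, 4]]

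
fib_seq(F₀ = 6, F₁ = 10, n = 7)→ [6, 10, 16, 26, 42, 68, 110]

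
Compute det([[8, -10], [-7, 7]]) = -14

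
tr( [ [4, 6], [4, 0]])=diagonal: 4 + 0
= 4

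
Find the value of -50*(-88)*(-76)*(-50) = 16720000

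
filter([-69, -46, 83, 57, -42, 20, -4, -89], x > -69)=[-46, 83, 57, -42, 20, -4]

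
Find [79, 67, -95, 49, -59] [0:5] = [79, 67, -95, 49, -59]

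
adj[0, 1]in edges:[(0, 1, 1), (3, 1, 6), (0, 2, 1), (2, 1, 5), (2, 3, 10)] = 1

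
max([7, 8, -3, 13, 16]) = 16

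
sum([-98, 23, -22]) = (-98) + 23 + (-22)
= -97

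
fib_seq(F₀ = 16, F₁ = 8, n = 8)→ F_2 = F_1 + F_0 = 24
F_3 = F_2 + F_1 = 32
F_4 = F_3 + F_2 = 56
...
= [16, 8, 24, 32, 56, 88, 144, 232]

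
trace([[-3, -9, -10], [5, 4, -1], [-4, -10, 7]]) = diagonal: (-3) + 4 + 7
= 8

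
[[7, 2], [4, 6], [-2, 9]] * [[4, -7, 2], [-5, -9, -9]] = [[18, -67, -4], [-14, -82, -46], [-53, -67, -85]]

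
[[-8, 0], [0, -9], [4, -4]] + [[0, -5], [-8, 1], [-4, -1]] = [[-8, -5], [-8, -8], [0, -5]]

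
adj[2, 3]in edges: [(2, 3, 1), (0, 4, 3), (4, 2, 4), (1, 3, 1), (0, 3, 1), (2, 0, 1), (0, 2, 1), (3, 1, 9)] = 1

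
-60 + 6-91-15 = -160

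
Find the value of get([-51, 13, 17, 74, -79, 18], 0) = -51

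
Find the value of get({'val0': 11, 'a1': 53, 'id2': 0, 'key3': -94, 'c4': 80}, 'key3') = -94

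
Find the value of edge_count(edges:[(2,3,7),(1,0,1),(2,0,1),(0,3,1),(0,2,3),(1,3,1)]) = 6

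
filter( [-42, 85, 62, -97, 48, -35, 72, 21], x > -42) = [85, 62, 48, -35, 72, 21]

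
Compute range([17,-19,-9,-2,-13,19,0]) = 38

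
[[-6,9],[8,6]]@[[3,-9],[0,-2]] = [[-18, 36], [24, -84]]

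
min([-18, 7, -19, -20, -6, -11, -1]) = -20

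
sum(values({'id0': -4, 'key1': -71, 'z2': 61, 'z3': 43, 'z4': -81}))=-52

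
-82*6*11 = -5412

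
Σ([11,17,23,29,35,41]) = 156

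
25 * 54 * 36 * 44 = 2138400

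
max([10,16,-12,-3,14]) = 16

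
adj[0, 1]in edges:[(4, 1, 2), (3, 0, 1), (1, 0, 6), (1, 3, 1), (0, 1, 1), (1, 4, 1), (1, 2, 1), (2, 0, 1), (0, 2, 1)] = 1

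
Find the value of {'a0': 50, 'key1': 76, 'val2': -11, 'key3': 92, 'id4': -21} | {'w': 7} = {'a0': 50, 'key1': 76, 'val2': -11, 'key3': 92, 'id4': -21, 'w': 7}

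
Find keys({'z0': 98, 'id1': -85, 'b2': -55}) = ['z0', 'id1', 'b2']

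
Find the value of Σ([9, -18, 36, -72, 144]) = 99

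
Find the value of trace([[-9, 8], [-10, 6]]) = diagonal: (-9) + 6
= -3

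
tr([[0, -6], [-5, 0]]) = diagonal: 0 + 0
= 0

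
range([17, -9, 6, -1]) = 26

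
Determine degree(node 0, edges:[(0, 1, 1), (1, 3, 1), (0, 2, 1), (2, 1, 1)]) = 2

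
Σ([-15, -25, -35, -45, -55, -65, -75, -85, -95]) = (-15) + (-25) + (-35) + (-45) + (-55) + (-65) + (-75) + (-85) + (-95)
= -495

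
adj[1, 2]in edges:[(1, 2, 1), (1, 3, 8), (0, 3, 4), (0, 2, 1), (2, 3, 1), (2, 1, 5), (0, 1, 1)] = 1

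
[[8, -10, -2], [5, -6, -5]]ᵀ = [[8, 5], [-10, -6], [-2, -5]]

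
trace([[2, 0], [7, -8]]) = -6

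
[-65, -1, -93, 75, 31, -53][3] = 75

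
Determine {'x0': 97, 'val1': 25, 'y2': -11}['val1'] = 25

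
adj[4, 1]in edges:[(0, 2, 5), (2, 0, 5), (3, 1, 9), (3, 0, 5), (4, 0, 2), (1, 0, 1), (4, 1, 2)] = 2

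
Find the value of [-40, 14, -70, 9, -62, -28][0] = -40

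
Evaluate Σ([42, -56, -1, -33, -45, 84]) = 42 + (-56) + (-1) + (-33) + (-45) + 84
= -9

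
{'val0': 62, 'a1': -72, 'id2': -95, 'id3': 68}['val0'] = 62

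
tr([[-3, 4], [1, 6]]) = diagonal: (-3) + 6
= 3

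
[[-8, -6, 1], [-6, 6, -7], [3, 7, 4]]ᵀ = [[-8, -6, 3], [-6, 6, 7], [1, -7, 4]]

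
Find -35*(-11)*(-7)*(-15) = 40425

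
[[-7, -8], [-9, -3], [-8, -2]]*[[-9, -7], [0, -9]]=C[0][0] = (-7)*(-9) + (-8)*(0) = 63
C[0][1] = (-7)*(-7) + (-8)*(-9) = 121
C[1][0] = (-9)*(-9) + (-3)*(0) = 81
C[1][1] = (-9)*(-7) + (-3)*(-9) = 90
C[2][0] = (-8)*(-9) + (-2)*(0) = 72
C[2][1] = (-8)*(-7) + (-2)*(-9) = 74
= [[63, 121], [81, 90], [72, 74]]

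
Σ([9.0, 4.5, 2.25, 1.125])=16.875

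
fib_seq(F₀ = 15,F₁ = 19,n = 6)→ F_2 = F_1 + F_0 = 34
F_3 = F_2 + F_1 = 53
F_4 = F_3 + F_2 = 87
...
= [15, 19, 34, 53, 87, 140]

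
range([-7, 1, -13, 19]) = 32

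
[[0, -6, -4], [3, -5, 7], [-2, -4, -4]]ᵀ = [[0, 3, -2], [-6, -5, -4], [-4, 7, -4]]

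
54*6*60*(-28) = -544320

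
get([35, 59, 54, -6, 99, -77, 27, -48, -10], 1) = 59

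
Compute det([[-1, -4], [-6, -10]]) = (-1)*(-10) - (-4)*(-6)
= -14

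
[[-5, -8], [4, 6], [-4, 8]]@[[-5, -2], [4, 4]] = [[-7, -22], [4, 16], [52, 40]]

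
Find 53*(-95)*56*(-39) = 10996440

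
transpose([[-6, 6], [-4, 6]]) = [[-6, -4], [6, 6]]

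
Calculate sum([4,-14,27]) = 4 + (-14) + 27
= 17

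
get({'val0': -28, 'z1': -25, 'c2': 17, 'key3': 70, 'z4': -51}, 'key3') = 70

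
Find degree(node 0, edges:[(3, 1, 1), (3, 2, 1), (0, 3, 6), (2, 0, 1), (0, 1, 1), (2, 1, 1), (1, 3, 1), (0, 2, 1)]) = incident: (0,3), (2,0), (0,1), (0,2)
= 4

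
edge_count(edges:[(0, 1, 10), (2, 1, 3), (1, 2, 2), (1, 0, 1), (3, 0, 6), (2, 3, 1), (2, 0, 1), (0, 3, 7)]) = 8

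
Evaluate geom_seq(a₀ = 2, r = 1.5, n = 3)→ a_0 = 2*1.5^0 = 2.0
a_1 = 2*1.5^1 = 3.0
a_2 = 2*1.5^2 = 4.5
= [2.0, 3.0, 4.5]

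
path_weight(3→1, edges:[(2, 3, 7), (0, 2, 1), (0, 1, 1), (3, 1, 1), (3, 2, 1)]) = 1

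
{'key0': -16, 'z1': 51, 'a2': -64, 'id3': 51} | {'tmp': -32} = {'key0': -16, 'z1': 51, 'a2': -64, 'id3': 51, 'tmp': -32}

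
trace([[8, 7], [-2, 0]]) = diagonal: 8 + 0
= 8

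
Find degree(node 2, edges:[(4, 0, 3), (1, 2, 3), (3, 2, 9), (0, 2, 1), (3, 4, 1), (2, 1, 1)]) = 4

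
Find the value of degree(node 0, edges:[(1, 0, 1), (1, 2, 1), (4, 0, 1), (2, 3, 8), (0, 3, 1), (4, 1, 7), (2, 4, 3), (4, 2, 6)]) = 3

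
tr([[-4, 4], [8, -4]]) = diagonal: (-4) + (-4)
= -8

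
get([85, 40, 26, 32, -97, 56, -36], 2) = 26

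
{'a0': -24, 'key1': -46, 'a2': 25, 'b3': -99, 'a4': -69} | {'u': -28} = {'a0': -24, 'key1': -46, 'a2': 25, 'b3': -99, 'a4': -69, 'u': -28}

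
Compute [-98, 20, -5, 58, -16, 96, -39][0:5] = [-98, 20, -5, 58, -16]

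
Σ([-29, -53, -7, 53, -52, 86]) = (-29) + (-53) + (-7) + 53 + (-52) + 86
= -2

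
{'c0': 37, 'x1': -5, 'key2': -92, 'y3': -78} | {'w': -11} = {'c0': 37, 'x1': -5, 'key2': -92, 'y3': -78, 'w': -11}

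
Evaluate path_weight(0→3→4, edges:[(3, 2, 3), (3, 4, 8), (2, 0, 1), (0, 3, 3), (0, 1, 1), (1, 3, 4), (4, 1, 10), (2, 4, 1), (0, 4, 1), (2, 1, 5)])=w(0→3)=3 + w(3→4)=8
= 11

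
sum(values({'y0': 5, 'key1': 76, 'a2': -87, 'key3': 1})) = -5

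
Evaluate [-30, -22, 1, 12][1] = -22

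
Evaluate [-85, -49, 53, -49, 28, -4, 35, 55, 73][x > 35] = [53, 55, 73]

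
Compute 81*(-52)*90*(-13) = 4928040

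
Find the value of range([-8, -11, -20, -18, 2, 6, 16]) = 36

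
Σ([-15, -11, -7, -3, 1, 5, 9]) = (-15) + (-11) + (-7) + (-3) + 1 + 5 + 9
= -21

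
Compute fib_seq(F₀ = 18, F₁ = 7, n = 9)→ F_2 = F_1 + F_0 = 25
F_3 = F_2 + F_1 = 32
F_4 = F_3 + F_2 = 57
...
= [18, 7, 25, 32, 57, 89, 146, 235, 381]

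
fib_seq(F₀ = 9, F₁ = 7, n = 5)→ F_2 = F_1 + F_0 = 16
F_3 = F_2 + F_1 = 23
F_4 = F_3 + F_2 = 39
= [9, 7, 16, 23, 39]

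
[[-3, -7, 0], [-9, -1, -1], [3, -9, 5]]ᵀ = [[-3, -9, 3], [-7, -1, -9], [0, -1, 5]]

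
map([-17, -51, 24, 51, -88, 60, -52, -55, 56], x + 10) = -17+10=-7, -51+10=-41, 24+10=34, 51+10=61, -88+10=-78, 60+10=70, -52+10=-42, -55+10=-45, 56+10=66
= [-7, -41, 34, 61, -78, 70, -42, -45, 66]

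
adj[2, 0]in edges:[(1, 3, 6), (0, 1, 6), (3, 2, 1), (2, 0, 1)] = 1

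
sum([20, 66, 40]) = 20 + 66 + 40
= 126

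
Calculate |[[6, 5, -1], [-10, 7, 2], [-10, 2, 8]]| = (1)*(6)*det([[7, 2], [2, 8]]) + (-1)*(5)*det([[-10, 2], [-10, 8]]) + (1)*(-1)*det([[-10, 7], [-10, 2]])
= 312 + 300 + -50
= 562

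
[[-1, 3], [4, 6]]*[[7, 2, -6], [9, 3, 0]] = [[20, 7, 6], [82, 26, -24]]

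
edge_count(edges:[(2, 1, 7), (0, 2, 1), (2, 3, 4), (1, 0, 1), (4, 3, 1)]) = 5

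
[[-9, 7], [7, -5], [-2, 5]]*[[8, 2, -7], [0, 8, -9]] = [[-72, 38, 0], [56, -26, -4], [-16, 36, -31]]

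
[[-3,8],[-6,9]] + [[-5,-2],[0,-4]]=[[-8, 6], [-6, 5]]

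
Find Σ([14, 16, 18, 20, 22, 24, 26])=140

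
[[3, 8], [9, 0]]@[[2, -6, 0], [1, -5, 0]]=[[14, -58, 0], [18, -54, 0]]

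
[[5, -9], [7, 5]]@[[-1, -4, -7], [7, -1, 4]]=[[-68, -11, -71], [28, -33, -29]]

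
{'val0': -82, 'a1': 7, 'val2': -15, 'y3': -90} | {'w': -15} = {'val0': -82, 'a1': 7, 'val2': -15, 'y3': -90, 'w': -15}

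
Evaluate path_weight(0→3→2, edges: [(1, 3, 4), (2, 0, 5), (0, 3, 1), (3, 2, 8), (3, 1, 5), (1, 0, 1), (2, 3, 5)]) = w(0→3)=1 + w(3→2)=8
= 9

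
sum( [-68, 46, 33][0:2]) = slice → [-68, 46]
(-68) + 46
= -22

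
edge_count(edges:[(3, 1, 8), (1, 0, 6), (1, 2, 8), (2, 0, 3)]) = 4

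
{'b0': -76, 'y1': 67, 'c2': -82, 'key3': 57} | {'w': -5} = {'b0': -76, 'y1': 67, 'c2': -82, 'key3': 57, 'w': -5}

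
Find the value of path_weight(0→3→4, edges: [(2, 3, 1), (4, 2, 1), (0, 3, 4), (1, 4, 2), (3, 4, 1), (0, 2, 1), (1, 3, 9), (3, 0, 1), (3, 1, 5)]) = 5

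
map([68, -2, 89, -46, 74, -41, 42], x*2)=[136, -4, 178, -92, 148, -82, 84]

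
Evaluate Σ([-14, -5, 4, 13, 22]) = (-14) + (-5) + 4 + 13 + 22
= 20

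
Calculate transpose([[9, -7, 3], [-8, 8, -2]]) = [[9, -8], [-7, 8], [3, -2]]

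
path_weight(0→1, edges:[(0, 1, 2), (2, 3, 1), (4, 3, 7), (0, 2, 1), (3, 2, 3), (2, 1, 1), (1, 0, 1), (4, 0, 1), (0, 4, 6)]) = w(0→1)=2
= 2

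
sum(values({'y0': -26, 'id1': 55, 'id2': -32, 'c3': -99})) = -102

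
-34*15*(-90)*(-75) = -3442500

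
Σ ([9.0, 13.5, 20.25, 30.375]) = 73.125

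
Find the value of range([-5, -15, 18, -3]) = 33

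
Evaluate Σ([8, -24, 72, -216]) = -160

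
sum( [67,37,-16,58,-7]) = 139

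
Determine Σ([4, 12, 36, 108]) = 160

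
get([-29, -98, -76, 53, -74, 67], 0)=-29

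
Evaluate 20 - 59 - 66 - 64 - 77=-246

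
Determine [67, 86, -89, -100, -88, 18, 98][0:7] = [67, 86, -89, -100, -88, 18, 98]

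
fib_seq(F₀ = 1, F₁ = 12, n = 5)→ [1, 12, 13, 25, 38]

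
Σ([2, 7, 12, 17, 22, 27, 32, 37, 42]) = 198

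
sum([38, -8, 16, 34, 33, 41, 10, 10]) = 38 + (-8) + 16 + 34 + 33 + 41 + 10 + 10
= 174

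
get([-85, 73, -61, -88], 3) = -88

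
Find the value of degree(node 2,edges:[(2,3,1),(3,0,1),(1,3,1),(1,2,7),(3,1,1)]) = incident: (2,3), (1,2)
= 2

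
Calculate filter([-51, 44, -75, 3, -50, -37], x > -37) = keep x where x > -37: -51✗, 44✓, -75✗, 3✓, -50✗, -37✗
= [44, 3]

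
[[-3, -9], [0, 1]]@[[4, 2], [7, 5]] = [[-75, -51], [7, 5]]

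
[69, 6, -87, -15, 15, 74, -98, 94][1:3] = [6, -87]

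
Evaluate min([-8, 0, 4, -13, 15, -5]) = -13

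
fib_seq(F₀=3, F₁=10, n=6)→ [3, 10, 13, 23, 36, 59]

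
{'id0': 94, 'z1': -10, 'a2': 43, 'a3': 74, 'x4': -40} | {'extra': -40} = {'id0': 94, 'z1': -10, 'a2': 43, 'a3': 74, 'x4': -40, 'extra': -40}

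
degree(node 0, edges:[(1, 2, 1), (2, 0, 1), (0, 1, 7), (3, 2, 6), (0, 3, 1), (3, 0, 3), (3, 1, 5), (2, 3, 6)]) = incident: (2,0), (0,1), (0,3), (3,0)
= 4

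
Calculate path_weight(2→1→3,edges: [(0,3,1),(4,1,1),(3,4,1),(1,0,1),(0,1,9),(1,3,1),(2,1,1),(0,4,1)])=w(2→1)=1 + w(1→3)=1
= 2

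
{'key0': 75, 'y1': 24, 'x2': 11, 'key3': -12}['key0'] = 75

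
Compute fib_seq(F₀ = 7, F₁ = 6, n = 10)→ [7, 6, 13, 19, 32, 51, 83, 134, 217, 351]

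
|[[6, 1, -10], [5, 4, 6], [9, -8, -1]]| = (1)*(6)*det([[4, 6], [-8, -1]]) + (-1)*(1)*det([[5, 6], [9, -1]]) + (1)*(-10)*det([[5, 4], [9, -8]])
= 264 + 59 + 760
= 1083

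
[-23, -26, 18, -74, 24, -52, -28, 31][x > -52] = [-23, -26, 18, 24, -28, 31]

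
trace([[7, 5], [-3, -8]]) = diagonal: 7 + (-8)
= -1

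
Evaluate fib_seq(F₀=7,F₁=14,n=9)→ F_2 = F_1 + F_0 = 21
F_3 = F_2 + F_1 = 35
F_4 = F_3 + F_2 = 56
...
= [7, 14, 21, 35, 56, 91, 147, 238, 385]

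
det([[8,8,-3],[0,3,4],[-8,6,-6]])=(1)*(8)*det([[3, 4], [6, -6]]) + (-1)*(8)*det([[0, 4], [-8, -6]]) + (1)*(-3)*det([[0, 3], [-8, 6]])
= -336 + -256 + -72
= -664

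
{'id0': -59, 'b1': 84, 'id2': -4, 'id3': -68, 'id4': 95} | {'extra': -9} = {'id0': -59, 'b1': 84, 'id2': -4, 'id3': -68, 'id4': 95, 'extra': -9}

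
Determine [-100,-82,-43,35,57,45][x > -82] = [-43, 35, 57, 45]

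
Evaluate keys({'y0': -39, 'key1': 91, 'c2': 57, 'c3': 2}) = ['y0', 'key1', 'c2', 'c3']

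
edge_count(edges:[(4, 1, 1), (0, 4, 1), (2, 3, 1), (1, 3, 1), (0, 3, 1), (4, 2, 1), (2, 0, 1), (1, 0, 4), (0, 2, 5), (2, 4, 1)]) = 10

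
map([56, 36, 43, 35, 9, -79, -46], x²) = (56)²=3136, (36)²=1296, (43)²=1849, (35)²=1225, (9)²=81, (-79)²=6241, (-46)²=2116
= [3136, 1296, 1849, 1225, 81, 6241, 2116]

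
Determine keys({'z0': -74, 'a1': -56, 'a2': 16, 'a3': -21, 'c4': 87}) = ['z0', 'a1', 'a2', 'a3', 'c4']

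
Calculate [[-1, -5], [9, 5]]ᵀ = [[-1, 9], [-5, 5]]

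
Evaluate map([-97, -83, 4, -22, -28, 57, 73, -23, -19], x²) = (-97)²=9409, (-83)²=6889, (4)²=16, (-22)²=484, (-28)²=784, (57)²=3249, (73)²=5329, (-23)²=529, (-19)²=361
= [9409, 6889, 16, 484, 784, 3249, 5329, 529, 361]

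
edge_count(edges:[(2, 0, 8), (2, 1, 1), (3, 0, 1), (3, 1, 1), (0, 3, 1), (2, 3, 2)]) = 6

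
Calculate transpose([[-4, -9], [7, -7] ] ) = [[-4, 7], [-9, -7]]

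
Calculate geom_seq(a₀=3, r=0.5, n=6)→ a_0 = 3*0.5^0 = 3.0
a_1 = 3*0.5^1 = 1.5
a_2 = 3*0.5^2 = 0.75
...
= [3.0, 1.5, 0.75, 0.375, 0.1875, 0.09375]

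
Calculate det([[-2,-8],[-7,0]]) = (-2)*(0) - (-8)*(-7)
= -56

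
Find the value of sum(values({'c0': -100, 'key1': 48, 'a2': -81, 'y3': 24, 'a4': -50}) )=-159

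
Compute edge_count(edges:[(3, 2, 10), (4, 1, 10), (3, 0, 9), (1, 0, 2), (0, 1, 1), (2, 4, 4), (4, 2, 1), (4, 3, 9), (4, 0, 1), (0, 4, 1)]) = 10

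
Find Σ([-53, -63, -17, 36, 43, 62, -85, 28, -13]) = -62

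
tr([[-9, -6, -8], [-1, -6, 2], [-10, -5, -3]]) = diagonal: (-9) + (-6) + (-3)
= -18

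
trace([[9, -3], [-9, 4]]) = diagonal: 9 + 4
= 13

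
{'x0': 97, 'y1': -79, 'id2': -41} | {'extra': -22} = {'x0': 97, 'y1': -79, 'id2': -41, 'extra': -22}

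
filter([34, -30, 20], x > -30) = [34, 20]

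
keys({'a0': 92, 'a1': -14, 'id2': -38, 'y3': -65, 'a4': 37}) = ['a0', 'a1', 'id2', 'y3', 'a4']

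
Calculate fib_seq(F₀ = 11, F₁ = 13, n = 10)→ F_2 = F_1 + F_0 = 24
F_3 = F_2 + F_1 = 37
F_4 = F_3 + F_2 = 61
...
= [11, 13, 24, 37, 61, 98, 159, 257, 416, 673]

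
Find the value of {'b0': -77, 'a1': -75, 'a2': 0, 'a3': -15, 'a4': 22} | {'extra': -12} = {'b0': -77, 'a1': -75, 'a2': 0, 'a3': -15, 'a4': 22, 'extra': -12}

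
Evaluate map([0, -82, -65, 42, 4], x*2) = 0*2=0, -82*2=-164, -65*2=-130, 42*2=84, 4*2=8
= [0, -164, -130, 84, 8]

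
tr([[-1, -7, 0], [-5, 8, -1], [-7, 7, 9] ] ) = diagonal: (-1) + 8 + 9
= 16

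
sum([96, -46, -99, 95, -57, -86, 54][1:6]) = -193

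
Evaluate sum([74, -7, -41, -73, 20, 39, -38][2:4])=-114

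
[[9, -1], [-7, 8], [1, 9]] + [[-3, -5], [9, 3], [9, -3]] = [[6, -6], [2, 11], [10, 6]]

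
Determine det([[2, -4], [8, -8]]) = 16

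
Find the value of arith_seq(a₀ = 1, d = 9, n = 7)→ a_0 = 1 + 0*9 = 1
a_1 = 1 + 1*9 = 10
a_2 = 1 + 2*9 = 19
...
= [1, 10, 19, 28, 37, 46, 55]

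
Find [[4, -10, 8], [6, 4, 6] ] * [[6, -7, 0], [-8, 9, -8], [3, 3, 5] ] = C[0][0] = (4)*(6) + (-10)*(-8) + (8)*(3) = 128
C[0][1] = (4)*(-7) + (-10)*(9) + (8)*(3) = -94
C[0][2] = (4)*(0) + (-10)*(-8) + (8)*(5) = 120
C[1][0] = (6)*(6) + (4)*(-8) + (6)*(3) = 22
C[1][1] = (6)*(-7) + (4)*(9) + (6)*(3) = 12
C[1][2] = (6)*(0) + (4)*(-8) + (6)*(5) = -2
= [[128, -94, 120], [22, 12, -2]]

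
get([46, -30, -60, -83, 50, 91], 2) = -60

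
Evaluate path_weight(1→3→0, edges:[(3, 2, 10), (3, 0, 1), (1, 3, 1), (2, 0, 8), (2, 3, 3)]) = 2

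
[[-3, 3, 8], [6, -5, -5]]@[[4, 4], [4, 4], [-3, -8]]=C[0][0] = (-3)*(4) + (3)*(4) + (8)*(-3) = -24
C[0][1] = (-3)*(4) + (3)*(4) + (8)*(-8) = -64
C[1][0] = (6)*(4) + (-5)*(4) + (-5)*(-3) = 19
C[1][1] = (6)*(4) + (-5)*(4) + (-5)*(-8) = 44
= [[-24, -64], [19, 44]]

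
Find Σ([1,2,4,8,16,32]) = 1 + 2 + 4 + 8 + 16 + 32
= 63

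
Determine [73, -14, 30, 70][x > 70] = keep x where x > 70: 73✓, -14✗, 30✗, 70✗
= [73]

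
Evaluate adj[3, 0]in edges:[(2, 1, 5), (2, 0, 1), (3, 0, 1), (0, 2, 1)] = 1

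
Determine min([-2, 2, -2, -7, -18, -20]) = -20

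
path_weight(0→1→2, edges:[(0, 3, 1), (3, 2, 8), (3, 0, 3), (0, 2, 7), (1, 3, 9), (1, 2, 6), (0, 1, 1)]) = 7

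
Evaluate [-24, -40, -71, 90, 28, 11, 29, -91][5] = 11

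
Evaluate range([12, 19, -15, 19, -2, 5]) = 34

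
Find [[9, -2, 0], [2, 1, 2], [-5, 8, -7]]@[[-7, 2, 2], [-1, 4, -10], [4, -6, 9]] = C[0][0] = (9)*(-7) + (-2)*(-1) + (0)*(4) = -61
C[0][1] = (9)*(2) + (-2)*(4) + (0)*(-6) = 10
C[0][2] = (9)*(2) + (-2)*(-10) + (0)*(9) = 38
C[1][0] = (2)*(-7) + (1)*(-1) + (2)*(4) = -7
C[1][1] = (2)*(2) + (1)*(4) + (2)*(-6) = -4
C[1][2] = (2)*(2) + (1)*(-10) + (2)*(9) = 12
... (3 more cells)
= [[-61, 10, 38], [-7, -4, 12], [-1, 64, -153]]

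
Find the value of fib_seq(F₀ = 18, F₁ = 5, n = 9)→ F_2 = F_1 + F_0 = 23
F_3 = F_2 + F_1 = 28
F_4 = F_3 + F_2 = 51
...
= [18, 5, 23, 28, 51, 79, 130, 209, 339]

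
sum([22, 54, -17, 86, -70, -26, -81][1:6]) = slice → [54, -17, 86, -70, -26]
54 + (-17) + 86 + (-70) + (-26)
= 27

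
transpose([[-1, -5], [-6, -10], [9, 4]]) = [[-1, -6, 9], [-5, -10, 4]]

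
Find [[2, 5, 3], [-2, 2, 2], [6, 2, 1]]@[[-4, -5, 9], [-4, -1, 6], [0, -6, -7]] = C[0][0] = (2)*(-4) + (5)*(-4) + (3)*(0) = -28
C[0][1] = (2)*(-5) + (5)*(-1) + (3)*(-6) = -33
C[0][2] = (2)*(9) + (5)*(6) + (3)*(-7) = 27
C[1][0] = (-2)*(-4) + (2)*(-4) + (2)*(0) = 0
C[1][1] = (-2)*(-5) + (2)*(-1) + (2)*(-6) = -4
C[1][2] = (-2)*(9) + (2)*(6) + (2)*(-7) = -20
... (3 more cells)
= [[-28, -33, 27], [0, -4, -20], [-32, -38, 59]]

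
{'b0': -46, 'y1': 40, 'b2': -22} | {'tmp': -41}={'b0': -46, 'y1': 40, 'b2': -22, 'tmp': -41}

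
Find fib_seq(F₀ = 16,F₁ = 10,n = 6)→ [16, 10, 26, 36, 62, 98]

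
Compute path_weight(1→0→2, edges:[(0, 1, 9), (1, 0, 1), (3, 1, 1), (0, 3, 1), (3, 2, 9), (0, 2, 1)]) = w(1→0)=1 + w(0→2)=1
= 2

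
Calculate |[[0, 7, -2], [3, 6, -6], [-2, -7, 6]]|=-24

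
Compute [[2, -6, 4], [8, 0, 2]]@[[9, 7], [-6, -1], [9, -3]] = [[90, 8], [90, 50]]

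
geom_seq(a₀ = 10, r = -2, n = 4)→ [10, -20, 40, -80]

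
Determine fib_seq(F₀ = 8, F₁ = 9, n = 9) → [8, 9, 17, 26, 43, 69, 112, 181, 293]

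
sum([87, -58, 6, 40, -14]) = 61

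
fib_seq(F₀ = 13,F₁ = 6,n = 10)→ F_2 = F_1 + F_0 = 19
F_3 = F_2 + F_1 = 25
F_4 = F_3 + F_2 = 44
...
= [13, 6, 19, 25, 44, 69, 113, 182, 295, 477]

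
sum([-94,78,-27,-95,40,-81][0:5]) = -98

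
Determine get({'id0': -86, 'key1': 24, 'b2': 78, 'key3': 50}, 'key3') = 50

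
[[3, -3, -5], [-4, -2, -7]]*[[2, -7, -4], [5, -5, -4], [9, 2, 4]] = C[0][0] = (3)*(2) + (-3)*(5) + (-5)*(9) = -54
C[0][1] = (3)*(-7) + (-3)*(-5) + (-5)*(2) = -16
C[0][2] = (3)*(-4) + (-3)*(-4) + (-5)*(4) = -20
C[1][0] = (-4)*(2) + (-2)*(5) + (-7)*(9) = -81
C[1][1] = (-4)*(-7) + (-2)*(-5) + (-7)*(2) = 24
C[1][2] = (-4)*(-4) + (-2)*(-4) + (-7)*(4) = -4
= [[-54, -16, -20], [-81, 24, -4]]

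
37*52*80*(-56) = -8619520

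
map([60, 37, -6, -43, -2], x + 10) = 60+10=70, 37+10=47, -6+10=4, -43+10=-33, -2+10=8
= [70, 47, 4, -33, 8]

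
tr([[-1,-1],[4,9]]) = 8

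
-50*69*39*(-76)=10225800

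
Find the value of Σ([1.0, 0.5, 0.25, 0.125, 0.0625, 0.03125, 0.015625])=1.0 + 0.5 + 0.25 + 0.125 + 0.0625 + 0.03125 + 0.015625
= 1.984375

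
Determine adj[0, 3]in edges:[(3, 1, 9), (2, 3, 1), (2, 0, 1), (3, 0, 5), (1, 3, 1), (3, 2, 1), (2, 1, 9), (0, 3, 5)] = 5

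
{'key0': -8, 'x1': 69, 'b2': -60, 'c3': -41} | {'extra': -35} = {'key0': -8, 'x1': 69, 'b2': -60, 'c3': -41, 'extra': -35}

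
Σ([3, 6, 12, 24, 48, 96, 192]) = 381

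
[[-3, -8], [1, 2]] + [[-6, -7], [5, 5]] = [[-9, -15], [6, 7]]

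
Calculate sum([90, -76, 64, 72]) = 90 + (-76) + 64 + 72
= 150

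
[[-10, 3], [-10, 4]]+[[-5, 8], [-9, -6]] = [[-15, 11], [-19, -2]]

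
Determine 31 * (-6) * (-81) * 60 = 903960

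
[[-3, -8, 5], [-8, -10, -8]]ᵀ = [[-3, -8], [-8, -10], [5, -8]]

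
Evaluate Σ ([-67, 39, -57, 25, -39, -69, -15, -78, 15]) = -246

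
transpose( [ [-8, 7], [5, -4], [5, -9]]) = [[-8, 5, 5], [7, -4, -9]]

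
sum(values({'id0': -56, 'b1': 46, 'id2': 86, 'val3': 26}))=(-56) + 46 + 86 + 26
= 102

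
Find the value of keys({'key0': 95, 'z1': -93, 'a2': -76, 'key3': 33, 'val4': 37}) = ['key0', 'z1', 'a2', 'key3', 'val4']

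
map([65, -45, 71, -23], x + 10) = 65+10=75, -45+10=-35, 71+10=81, -23+10=-13
= [75, -35, 81, -13]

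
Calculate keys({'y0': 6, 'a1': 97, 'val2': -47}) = ['y0', 'a1', 'val2']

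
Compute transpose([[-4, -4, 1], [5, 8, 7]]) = [[-4, 5], [-4, 8], [1, 7]]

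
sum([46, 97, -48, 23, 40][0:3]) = 95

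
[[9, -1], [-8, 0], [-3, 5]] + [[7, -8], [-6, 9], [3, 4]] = [[16, -9], [-14, 9], [0, 9]]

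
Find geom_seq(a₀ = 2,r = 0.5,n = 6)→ a_0 = 2*0.5^0 = 2.0
a_1 = 2*0.5^1 = 1.0
a_2 = 2*0.5^2 = 0.5
...
= [2.0, 1.0, 0.5, 0.25, 0.125, 0.0625]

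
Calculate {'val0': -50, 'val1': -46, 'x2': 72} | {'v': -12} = {'val0': -50, 'val1': -46, 'x2': 72, 'v': -12}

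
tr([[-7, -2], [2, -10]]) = diagonal: (-7) + (-10)
= -17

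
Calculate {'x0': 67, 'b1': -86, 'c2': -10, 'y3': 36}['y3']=36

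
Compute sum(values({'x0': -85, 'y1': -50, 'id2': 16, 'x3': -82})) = -201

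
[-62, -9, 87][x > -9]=keep x where x > -9: -62✗, -9✗, 87✓
= [87]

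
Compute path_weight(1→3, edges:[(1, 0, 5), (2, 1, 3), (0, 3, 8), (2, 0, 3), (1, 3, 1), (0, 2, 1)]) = 1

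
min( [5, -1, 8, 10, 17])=-1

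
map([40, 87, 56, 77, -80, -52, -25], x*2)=[80, 174, 112, 154, -160, -104, -50]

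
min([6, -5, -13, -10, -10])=-13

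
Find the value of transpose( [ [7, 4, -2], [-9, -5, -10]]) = [[7, -9], [4, -5], [-2, -10]]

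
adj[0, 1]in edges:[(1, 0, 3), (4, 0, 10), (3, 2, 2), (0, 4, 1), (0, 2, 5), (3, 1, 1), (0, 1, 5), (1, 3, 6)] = 5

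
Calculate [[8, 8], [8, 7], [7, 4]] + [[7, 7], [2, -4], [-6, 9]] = [[15, 15], [10, 3], [1, 13]]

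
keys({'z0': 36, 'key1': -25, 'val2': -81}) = ['z0', 'key1', 'val2']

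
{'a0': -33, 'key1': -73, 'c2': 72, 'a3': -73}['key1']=-73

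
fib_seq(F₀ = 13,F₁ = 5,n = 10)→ F_2 = F_1 + F_0 = 18
F_3 = F_2 + F_1 = 23
F_4 = F_3 + F_2 = 41
...
= [13, 5, 18, 23, 41, 64, 105, 169, 274, 443]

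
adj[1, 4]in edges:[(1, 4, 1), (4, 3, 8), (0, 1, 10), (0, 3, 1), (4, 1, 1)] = 1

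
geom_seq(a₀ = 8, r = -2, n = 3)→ [8, -16, 32]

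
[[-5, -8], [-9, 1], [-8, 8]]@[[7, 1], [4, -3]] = C[0][0] = (-5)*(7) + (-8)*(4) = -67
C[0][1] = (-5)*(1) + (-8)*(-3) = 19
C[1][0] = (-9)*(7) + (1)*(4) = -59
C[1][1] = (-9)*(1) + (1)*(-3) = -12
C[2][0] = (-8)*(7) + (8)*(4) = -24
C[2][1] = (-8)*(1) + (8)*(-3) = -32
= [[-67, 19], [-59, -12], [-24, -32]]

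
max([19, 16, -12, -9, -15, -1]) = 19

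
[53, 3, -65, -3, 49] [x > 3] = [53, 49]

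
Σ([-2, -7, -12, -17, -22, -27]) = -87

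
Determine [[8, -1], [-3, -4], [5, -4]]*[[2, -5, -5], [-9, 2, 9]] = [[25, -42, -49], [30, 7, -21], [46, -33, -61]]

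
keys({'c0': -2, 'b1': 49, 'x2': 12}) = ['c0', 'b1', 'x2']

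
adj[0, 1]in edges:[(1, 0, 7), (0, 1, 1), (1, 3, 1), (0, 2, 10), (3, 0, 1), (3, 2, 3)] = 1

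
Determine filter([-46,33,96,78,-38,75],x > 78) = [96]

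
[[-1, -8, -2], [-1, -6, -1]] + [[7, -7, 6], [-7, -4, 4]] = [[6, -15, 4], [-8, -10, 3]]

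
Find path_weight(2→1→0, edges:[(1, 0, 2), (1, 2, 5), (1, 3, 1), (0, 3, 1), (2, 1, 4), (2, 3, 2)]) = w(2→1)=4 + w(1→0)=2
= 6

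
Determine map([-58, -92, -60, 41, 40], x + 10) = [-48, -82, -50, 51, 50]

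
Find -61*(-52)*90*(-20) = -5709600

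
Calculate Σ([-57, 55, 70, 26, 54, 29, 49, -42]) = 184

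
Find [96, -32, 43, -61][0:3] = [96, -32, 43]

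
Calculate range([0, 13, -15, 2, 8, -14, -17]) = 30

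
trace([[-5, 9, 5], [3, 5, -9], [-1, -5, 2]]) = diagonal: (-5) + 5 + 2
= 2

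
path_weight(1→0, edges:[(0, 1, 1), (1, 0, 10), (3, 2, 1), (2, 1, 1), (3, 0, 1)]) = 10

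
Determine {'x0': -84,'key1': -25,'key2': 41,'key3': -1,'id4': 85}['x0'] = -84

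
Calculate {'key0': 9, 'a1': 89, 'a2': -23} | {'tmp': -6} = {'key0': 9, 'a1': 89, 'a2': -23, 'tmp': -6}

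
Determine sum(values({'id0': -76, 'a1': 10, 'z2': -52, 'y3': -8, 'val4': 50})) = -76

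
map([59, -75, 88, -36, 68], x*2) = 59*2=118, -75*2=-150, 88*2=176, -36*2=-72, 68*2=136
= [118, -150, 176, -72, 136]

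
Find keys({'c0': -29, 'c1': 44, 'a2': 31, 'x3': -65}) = ['c0', 'c1', 'a2', 'x3']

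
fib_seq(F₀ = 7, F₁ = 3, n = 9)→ [7, 3, 10, 13, 23, 36, 59, 95, 154]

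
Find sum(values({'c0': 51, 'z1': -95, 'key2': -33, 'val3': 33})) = -44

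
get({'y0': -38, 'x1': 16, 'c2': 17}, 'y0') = -38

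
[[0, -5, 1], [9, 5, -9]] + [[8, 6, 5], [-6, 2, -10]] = [[8, 1, 6], [3, 7, -19]]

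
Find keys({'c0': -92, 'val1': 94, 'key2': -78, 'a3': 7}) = ['c0', 'val1', 'key2', 'a3']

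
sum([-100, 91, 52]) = 43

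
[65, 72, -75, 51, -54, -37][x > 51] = keep x where x > 51: 65✓, 72✓, -75✗, 51✗, -54✗, -37✗
= [65, 72]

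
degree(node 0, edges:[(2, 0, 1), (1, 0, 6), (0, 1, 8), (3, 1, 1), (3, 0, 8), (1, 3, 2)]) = incident: (2,0), (1,0), (0,1), (3,0)
= 4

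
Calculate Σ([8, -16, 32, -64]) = -40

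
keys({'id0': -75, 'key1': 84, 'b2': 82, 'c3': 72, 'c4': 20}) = ['id0', 'key1', 'b2', 'c3', 'c4']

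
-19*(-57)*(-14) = -15162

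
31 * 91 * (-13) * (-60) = 2200380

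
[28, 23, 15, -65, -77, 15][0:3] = [28, 23, 15]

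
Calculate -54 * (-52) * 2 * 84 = 471744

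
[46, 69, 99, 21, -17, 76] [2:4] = [99, 21]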